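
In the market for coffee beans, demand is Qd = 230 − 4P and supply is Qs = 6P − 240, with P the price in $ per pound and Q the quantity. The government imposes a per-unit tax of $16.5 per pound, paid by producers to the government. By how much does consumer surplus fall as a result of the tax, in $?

Before the tax: set 230 − 4P = 6P − 240 → P* = $47, Q* = 42.
With the tax collected from producers, supply shifts: Qs = 6(P − 16.5) − 240.
Solving gives Q = 2.4 with consumers paying $56.9 and producers receiving $40.4 (the $16.5 wedge).
ΔCS is the trapezoid between Q = 2.4 and Q = 42 of height $9.9: ½ · (42 + 2.4) · 9.9 = $219.78.

Consumer surplus falls by $219.78.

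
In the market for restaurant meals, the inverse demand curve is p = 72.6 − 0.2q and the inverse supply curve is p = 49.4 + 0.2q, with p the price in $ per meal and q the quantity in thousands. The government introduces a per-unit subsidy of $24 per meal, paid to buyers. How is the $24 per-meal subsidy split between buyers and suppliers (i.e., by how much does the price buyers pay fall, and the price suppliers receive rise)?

Inverting to q(p) form: qd = 363 − 5p; qs = 5p − 247.
Without the subsidy, 363 − 5p = 5p − 247 gives 10p = 610, so p* = $61 and q* = 58.
With a per-unit subsidy paid to buyers, each effectively pays p − 24, so demand becomes qd = 363 − 5(p − 24).
Solving gives q = 118 with buyers paying $49 and suppliers receiving $73 (the $24 wedge).
Gain to buyers: $12; to suppliers: $12. (They sum to $24.)

Buyers gain $12 per meal; suppliers gain $12 per meal.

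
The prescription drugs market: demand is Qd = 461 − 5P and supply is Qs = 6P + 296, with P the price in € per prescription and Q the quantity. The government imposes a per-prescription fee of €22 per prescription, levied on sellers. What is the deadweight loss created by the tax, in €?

Without the tax, 461 − 5P = 6P + 296 gives 11P = 165, so P* = €15 and Q* = 386.
With the tax collected from sellers, supply shifts: Qs = 6(P − 22) + 296.
Solving gives Q = 326 with consumers paying €27 and sellers receiving €5 (the €22 wedge).
Quantity falls by |ΔQ| = |386 − 326| = 60.
DWL = ½ · t · |ΔQ| = ½ · 22 · 60 = €660.

Deadweight loss = €660.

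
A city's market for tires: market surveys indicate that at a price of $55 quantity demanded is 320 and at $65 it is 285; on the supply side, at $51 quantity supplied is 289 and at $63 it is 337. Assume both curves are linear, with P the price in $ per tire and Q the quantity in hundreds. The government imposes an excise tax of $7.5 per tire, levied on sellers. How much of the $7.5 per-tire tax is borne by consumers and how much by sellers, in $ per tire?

Consumers bear $4 per tire; sellers bear $3.5 per tire.

Demand slope: (285 − 320)/(65 − 55) = -3.5, so Qd = 512.5 − 3.5P.
Supply slope: (337 − 289)/(63 − 51) = 4, so Qs = 4P + 85.
Before the tax: set 512.5 − 3.5P = 4P + 85 → P* = $57, Q* = 313.
With the tax collected from sellers, supply shifts: Qs = 4(P − 7.5) + 85.
Solving gives Q = 299 with consumers paying $61 and sellers receiving $53.5 (the $7.5 wedge).
Burden on consumers: $4; on sellers: $3.5. (They sum to $7.5.)
The less price-elastic side of the market bears the larger share of a per-unit tax.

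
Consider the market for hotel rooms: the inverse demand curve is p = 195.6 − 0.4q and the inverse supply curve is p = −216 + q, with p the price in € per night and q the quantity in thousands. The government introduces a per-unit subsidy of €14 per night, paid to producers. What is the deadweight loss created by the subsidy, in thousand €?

Inverting to q(p) form: qd = 489 − 2.5p; qs = p + 216.
Without the subsidy, 489 − 2.5p = p + 216 gives 3.5p = 273, so p* = €78 and q* = 294.
With a per-unit subsidy paid to producers, each receives p + 14 per unit sold, so supply becomes qs = (p + 14) + 216.
Solving gives q = 304 with consumers paying €74 and producers receiving €88 (the €14 wedge).
Quantity rises by |ΔQ| = |294 − 304| = 10.
DWL = ½ · t · |ΔQ| = ½ · 14 · 10 = €70.

Deadweight loss = €70 thousand.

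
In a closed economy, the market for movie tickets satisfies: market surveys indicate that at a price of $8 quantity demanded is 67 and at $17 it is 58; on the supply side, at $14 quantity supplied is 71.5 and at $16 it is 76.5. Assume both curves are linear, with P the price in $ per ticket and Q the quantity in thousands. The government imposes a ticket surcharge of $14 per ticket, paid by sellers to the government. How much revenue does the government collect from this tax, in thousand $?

Tax revenue = $756 thousand.

Demand slope: (58 − 67)/(17 − 8) = -1, so Qd = 75 − P.
Supply slope: (76.5 − 71.5)/(16 − 14) = 2.5, so Qs = 2.5P + 36.5.
Without the tax, 75 − P = 2.5P + 36.5 gives 3.5P = 38.5, so P* = $11 and Q* = 64.
With the tax collected from sellers, supply shifts: Qs = 2.5(P − 14) + 36.5.
New equilibrium: buyers pay $21, sellers receive $7, Q = 54. (Wedge: Pb − Ps = 14.)
Revenue = t · Q = 14 · 54 = $756.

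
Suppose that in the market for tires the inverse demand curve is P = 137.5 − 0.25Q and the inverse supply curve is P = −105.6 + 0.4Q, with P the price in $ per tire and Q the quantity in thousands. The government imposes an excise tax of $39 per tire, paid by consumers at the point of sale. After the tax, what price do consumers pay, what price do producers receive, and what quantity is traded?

Consumers pay $59; producers receive $20; quantity = 314.

Rewrite in direct form: Qd = 550 − 4P and Qs = 2.5P + 264.
Before the tax: set 550 − 4P = 2.5P + 264 → P* = $44, Q* = 374.
With the tax collected from consumers, demand (in seller-price terms) shifts: Qd = 550 − 4(P + 39).
Solving gives Q = 314 with consumers paying $59 and producers receiving $20 (the $39 wedge).
The less price-elastic side of the market bears the larger share of a per-unit tax.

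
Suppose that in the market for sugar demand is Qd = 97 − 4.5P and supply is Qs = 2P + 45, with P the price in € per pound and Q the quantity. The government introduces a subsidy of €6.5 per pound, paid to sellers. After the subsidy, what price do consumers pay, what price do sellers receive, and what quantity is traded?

Before the subsidy: set 97 − 4.5P = 2P + 45 → P* = €8, Q* = 61.
With a per-unit subsidy paid to sellers, each receives P + 6.5 per unit sold, so supply becomes Qs = 2(P + 6.5) + 45.
New equilibrium: consumers pay €6, sellers receive €12.5, Q = 70. (Wedge: Pb − Ps = −6.5.)

Consumers pay €6; sellers receive €12.5; quantity = 70.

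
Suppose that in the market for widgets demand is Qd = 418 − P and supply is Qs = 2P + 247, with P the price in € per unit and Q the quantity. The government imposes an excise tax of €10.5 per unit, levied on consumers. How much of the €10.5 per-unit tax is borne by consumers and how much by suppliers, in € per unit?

Consumers bear €7 per unit; suppliers bear €3.5 per unit.

Before the tax: set 418 − P = 2P + 247 → P* = €57, Q* = 361.
With the tax collected from consumers, demand (in seller-price terms) shifts: Qd = 418 − (P + 10.5).
New equilibrium: consumers pay €64, suppliers receive €53.5, Q = 354. (Wedge: Pb − Ps = 10.5.)
Burden on consumers: €7; on suppliers: €3.5. (They sum to €10.5.)
The less price-elastic side of the market bears the larger share of a per-unit tax.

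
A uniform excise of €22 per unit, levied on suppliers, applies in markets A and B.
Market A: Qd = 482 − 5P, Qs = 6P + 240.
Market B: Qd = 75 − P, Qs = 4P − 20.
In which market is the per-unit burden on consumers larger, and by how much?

Market B, by €5.6.

Market A: pre-tax P* = €22, Q* = 372; post-tax Q = 312; per-unit burden on consumers = €12.
Market B: pre-tax P* = €19, Q* = 56; post-tax Q = 38.4; per-unit burden on consumers = €17.6.
Difference: €12 vs €17.6 → market B is larger by €5.6.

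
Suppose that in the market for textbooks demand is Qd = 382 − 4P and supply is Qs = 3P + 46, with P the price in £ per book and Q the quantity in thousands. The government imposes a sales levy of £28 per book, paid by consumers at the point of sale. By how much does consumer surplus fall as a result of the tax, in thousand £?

Before the tax: set 382 − 4P = 3P + 46 → P* = £48, Q* = 190.
With the tax collected from consumers, demand (in seller-price terms) shifts: Qd = 382 − 4(P + 28).
New equilibrium: consumers pay £60, producers receive £32, Q = 142. (Wedge: Pb − Ps = 28.)
ΔCS is the trapezoid between Q = 142 and Q = 190 of height £12: ½ · (190 + 142) · 12 = £1992.

Consumer surplus falls by £1992 thousand.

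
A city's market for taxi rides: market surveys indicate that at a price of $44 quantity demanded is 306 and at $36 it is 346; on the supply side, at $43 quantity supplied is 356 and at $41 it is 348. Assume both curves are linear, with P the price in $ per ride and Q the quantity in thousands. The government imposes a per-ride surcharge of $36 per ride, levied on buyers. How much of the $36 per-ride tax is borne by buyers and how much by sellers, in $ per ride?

Buyers bear $16 per ride; sellers bear $20 per ride.

Demand slope: (346 − 306)/(36 − 44) = -5, so Qd = 526 − 5P.
Supply slope: (348 − 356)/(41 − 43) = 4, so Qs = 4P + 184.
Without the tax, 526 − 5P = 4P + 184 gives 9P = 342, so P* = $38 and Q* = 336.
With the tax collected from buyers, demand (in seller-price terms) shifts: Qd = 526 − 5(P + 36).
Solving gives Q = 256 with buyers paying $54 and sellers receiving $18 (the $36 wedge).
Burden on buyers: $16; on sellers: $20. (They sum to $36.)
The less price-elastic side of the market bears the larger share of a per-unit tax.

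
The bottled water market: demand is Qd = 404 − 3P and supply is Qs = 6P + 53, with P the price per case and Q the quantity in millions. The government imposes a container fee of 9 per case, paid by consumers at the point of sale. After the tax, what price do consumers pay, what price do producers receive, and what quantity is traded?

Before the tax: set 404 − 3P = 6P + 53 → P* = 39, Q* = 287.
With the tax collected from consumers, demand (in seller-price terms) shifts: Qd = 404 − 3(P + 9).
New equilibrium: consumers pay 45, producers receive 36, Q = 269. (Wedge: Pb − Ps = 9.)

Consumers pay 45; producers receive 36; quantity = 269.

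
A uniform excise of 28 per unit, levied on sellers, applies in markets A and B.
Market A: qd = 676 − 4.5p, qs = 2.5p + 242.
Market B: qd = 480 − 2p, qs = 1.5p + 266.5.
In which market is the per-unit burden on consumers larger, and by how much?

Market B, by 2.

Market A: pre-tax p* = 62, q* = 397; post-tax q = 352; per-unit burden on consumers = 10.
Market B: pre-tax p* = 61, q* = 358; post-tax q = 334; per-unit burden on consumers = 12.
Difference: 10 vs 12 → market B is larger by 2.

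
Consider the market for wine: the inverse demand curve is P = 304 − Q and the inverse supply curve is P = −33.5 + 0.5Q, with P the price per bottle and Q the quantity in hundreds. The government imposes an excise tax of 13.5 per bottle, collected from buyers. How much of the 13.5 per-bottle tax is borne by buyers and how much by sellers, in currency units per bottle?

Inverting to Q(P) form: Qd = 304 − P; Qs = 2P + 67.
Without the tax, 304 − P = 2P + 67 gives 3P = 237, so P* = 79 and Q* = 225.
With the tax collected from buyers, demand (in seller-price terms) shifts: Qd = 304 − (P + 13.5).
New equilibrium: buyers pay 88, sellers receive 74.5, Q = 216. (Wedge: Pb − Ps = 13.5.)
Burden on buyers: 9; on sellers: 4.5. (They sum to 13.5.)
The less price-elastic side of the market bears the larger share of a per-unit tax.

Buyers bear 9 per bottle; sellers bear 4.5 per bottle.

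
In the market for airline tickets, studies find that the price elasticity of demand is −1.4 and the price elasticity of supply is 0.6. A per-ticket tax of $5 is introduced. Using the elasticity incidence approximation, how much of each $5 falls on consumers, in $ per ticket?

Consumers bear ≈ $1.5 per ticket.

Incidence ratio: consumers' share ≈ εs / (εs + |εd|) = 0.6 / (0.6 + 1.4) = 0.3.
So consumers bear ≈ 0.3 × $5 = $1.5; sellers bear $3.5.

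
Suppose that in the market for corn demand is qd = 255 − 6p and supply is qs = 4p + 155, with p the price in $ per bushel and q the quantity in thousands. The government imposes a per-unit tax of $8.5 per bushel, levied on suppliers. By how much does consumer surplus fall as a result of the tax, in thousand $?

Consumer surplus falls by $628.32 thousand.

Without the tax, 255 − 6p = 4p + 155 gives 10p = 100, so p* = $10 and q* = 195.
With the tax collected from suppliers, supply shifts: qs = 4(p − 8.5) + 155.
New equilibrium: buyers pay $13.4, suppliers receive $4.9, q = 174.6. (Wedge: pb − ps = 8.5.)
ΔCS is the trapezoid between Q = 174.6 and Q = 195 of height $3.4: ½ · (195 + 174.6) · 3.4 = $628.32.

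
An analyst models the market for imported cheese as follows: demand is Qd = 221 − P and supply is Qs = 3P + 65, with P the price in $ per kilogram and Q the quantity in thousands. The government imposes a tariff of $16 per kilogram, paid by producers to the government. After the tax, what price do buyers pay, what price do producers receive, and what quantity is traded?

Buyers pay $51; producers receive $35; quantity = 170.

Before the tax: set 221 − P = 3P + 65 → P* = $39, Q* = 182.
With the tax collected from producers, supply shifts: Qs = 3(P − 16) + 65.
New equilibrium: buyers pay $51, producers receive $35, Q = 170. (Wedge: Pb − Ps = 16.)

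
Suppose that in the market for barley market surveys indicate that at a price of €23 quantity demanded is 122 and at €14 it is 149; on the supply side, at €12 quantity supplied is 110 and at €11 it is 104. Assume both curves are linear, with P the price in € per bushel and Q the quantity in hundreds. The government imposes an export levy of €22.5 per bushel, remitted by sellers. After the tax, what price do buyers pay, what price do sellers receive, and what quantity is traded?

Demand slope: (149 − 122)/(14 − 23) = -3, so Qd = 191 − 3P.
Supply slope: (104 − 110)/(11 − 12) = 6, so Qs = 6P + 38.
Without the tax, 191 − 3P = 6P + 38 gives 9P = 153, so P* = €17 and Q* = 140.
With the tax collected from sellers, supply shifts: Qs = 6(P − 22.5) + 38.
Solving gives Q = 95 with buyers paying €32 and sellers receiving €9.5 (the €22.5 wedge).

Buyers pay €32; sellers receive €9.5; quantity = 95.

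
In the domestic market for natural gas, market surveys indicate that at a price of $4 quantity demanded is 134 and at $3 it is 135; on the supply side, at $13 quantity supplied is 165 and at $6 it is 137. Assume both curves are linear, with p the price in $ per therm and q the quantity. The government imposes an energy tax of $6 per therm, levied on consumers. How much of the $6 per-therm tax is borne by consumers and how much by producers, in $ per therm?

Demand slope: (135 − 134)/(3 − 4) = -1, so qd = 138 − p.
Supply slope: (137 − 165)/(6 − 13) = 4, so qs = 4p + 113.
Without the tax, 138 − p = 4p + 113 gives 5p = 25, so p* = $5 and q* = 133.
With the tax collected from consumers, demand (in seller-price terms) shifts: qd = 138 − (p + 6).
Solving gives q = 128.2 with consumers paying $9.8 and producers receiving $3.8 (the $6 wedge).
Burden on consumers: $4.8; on producers: $1.2. (They sum to $6.)

Consumers bear $4.8 per therm; producers bear $1.2 per therm.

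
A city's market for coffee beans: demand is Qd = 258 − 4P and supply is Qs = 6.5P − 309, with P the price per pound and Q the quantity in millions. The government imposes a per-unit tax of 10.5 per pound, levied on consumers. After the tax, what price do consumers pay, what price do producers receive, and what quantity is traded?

Without the tax, 258 − 4P = 6.5P − 309 gives 10.5P = 567, so P* = 54 and Q* = 42.
With the tax collected from consumers, demand (in seller-price terms) shifts: Qd = 258 − 4(P + 10.5).
New equilibrium: consumers pay 60.5, producers receive 50, Q = 16. (Wedge: Pb − Ps = 10.5.)
The less price-elastic side of the market bears the larger share of a per-unit tax.

Consumers pay 60.5; producers receive 50; quantity = 16.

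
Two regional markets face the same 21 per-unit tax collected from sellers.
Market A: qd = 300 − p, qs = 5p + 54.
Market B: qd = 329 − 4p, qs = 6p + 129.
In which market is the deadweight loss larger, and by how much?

Market A: pre-tax p* = 41, q* = 259; post-tax q = 241.5; deadweight loss = 183.75.
Market B: pre-tax p* = 20, q* = 249; post-tax q = 198.6; deadweight loss = 529.2.
Difference: 183.75 vs 529.2 → market B is larger by 345.45.

Market B, by 345.45.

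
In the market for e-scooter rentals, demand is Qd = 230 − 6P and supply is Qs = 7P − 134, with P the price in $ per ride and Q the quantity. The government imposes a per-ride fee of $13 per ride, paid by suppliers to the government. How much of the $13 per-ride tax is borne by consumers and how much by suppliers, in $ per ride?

Before the tax: set 230 − 6P = 7P − 134 → P* = $28, Q* = 62.
With the tax collected from suppliers, supply shifts: Qs = 7(P − 13) − 134.
Solving gives Q = 20 with consumers paying $35 and suppliers receiving $22 (the $13 wedge).
Burden on consumers: $7; on suppliers: $6. (They sum to $13.)

Consumers bear $7 per ride; suppliers bear $6 per ride.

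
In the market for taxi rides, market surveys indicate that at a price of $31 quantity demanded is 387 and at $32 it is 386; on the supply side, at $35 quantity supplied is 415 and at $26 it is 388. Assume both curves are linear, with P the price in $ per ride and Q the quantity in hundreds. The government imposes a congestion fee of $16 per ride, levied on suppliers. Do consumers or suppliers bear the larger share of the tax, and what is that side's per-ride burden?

Demand slope: (386 − 387)/(32 − 31) = -1, so Qd = 418 − P.
Supply slope: (388 − 415)/(26 − 35) = 3, so Qs = 3P + 310.
Before the tax: set 418 − P = 3P + 310 → P* = $27, Q* = 391.
With the tax collected from suppliers, supply shifts: Qs = 3(P − 16) + 310.
Solving gives Q = 379 with consumers paying $39 and suppliers receiving $23 (the $16 wedge).
Per-ride burden: consumers $12, suppliers $4.
Consumers take the larger share because demand is less price-elastic here (demand slope 1 vs supply slope 3).

Consumers bear the larger share: $12 per ride.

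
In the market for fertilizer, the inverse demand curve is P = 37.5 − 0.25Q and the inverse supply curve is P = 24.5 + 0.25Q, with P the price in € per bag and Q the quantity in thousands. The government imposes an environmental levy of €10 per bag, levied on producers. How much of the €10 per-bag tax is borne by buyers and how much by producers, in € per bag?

Rewrite in direct form: Qd = 150 − 4P and Qs = 4P − 98.
Before the tax: set 150 − 4P = 4P − 98 → P* = €31, Q* = 26.
With the tax collected from producers, supply shifts: Qs = 4(P − 10) − 98.
New equilibrium: buyers pay €36, producers receive €26, Q = 6. (Wedge: Pb − Ps = 10.)
Burden on buyers: €5; on producers: €5. (They sum to €10.)

Buyers bear €5 per bag; producers bear €5 per bag.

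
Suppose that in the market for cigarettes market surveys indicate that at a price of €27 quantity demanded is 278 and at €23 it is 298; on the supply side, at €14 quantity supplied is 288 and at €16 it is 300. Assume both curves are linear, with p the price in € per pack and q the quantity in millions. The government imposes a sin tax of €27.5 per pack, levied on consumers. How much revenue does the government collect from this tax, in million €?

Demand slope: (298 − 278)/(23 − 27) = -5, so qd = 413 − 5p.
Supply slope: (300 − 288)/(16 − 14) = 6, so qs = 6p + 204.
Before the tax: set 413 − 5p = 6p + 204 → p* = €19, q* = 318.
With the tax collected from consumers, demand (in seller-price terms) shifts: qd = 413 − 5(p + 27.5).
New equilibrium: consumers pay €34, producers receive €6.5, q = 243. (Wedge: pb − ps = 27.5.)
Revenue = t · Q = 27.5 · 243 = €6682.5.

Tax revenue = €6682.5 million.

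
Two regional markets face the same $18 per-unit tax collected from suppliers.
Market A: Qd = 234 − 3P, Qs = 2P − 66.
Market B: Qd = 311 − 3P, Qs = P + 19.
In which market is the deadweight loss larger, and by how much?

Market A, by $72.9.

Market A: pre-tax P* = $60, Q* = 54; post-tax Q = 32.4; deadweight loss = $194.4.
Market B: pre-tax P* = $73, Q* = 92; post-tax Q = 78.5; deadweight loss = $121.5.
Difference: $194.4 vs $121.5 → market A is larger by $72.9.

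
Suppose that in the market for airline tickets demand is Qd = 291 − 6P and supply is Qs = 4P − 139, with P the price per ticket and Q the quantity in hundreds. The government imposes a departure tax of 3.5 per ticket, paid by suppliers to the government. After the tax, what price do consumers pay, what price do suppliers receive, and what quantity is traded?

Without the tax, 291 − 6P = 4P − 139 gives 10P = 430, so P* = 43 and Q* = 33.
With the tax collected from suppliers, supply shifts: Qs = 4(P − 3.5) − 139.
Solving gives Q = 24.6 with consumers paying 44.4 and suppliers receiving 40.9 (the 3.5 wedge).
The less price-elastic side of the market bears the larger share of a per-unit tax.

Consumers pay 44.4; suppliers receive 40.9; quantity = 24.6.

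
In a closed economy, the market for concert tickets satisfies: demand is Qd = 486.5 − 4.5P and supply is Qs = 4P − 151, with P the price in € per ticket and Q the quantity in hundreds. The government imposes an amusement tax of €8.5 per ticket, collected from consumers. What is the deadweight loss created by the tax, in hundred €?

Without the tax, 486.5 − 4.5P = 4P − 151 gives 8.5P = 637.5, so P* = €75 and Q* = 149.
With the tax collected from consumers, demand (in seller-price terms) shifts: Qd = 486.5 − 4.5(P + 8.5).
New equilibrium: consumers pay €79, producers receive €70.5, Q = 131. (Wedge: Pb − Ps = 8.5.)
Quantity falls by |ΔQ| = |149 − 131| = 18.
DWL = ½ · t · |ΔQ| = ½ · 8.5 · 18 = €76.5.

Deadweight loss = €76.5 hundred.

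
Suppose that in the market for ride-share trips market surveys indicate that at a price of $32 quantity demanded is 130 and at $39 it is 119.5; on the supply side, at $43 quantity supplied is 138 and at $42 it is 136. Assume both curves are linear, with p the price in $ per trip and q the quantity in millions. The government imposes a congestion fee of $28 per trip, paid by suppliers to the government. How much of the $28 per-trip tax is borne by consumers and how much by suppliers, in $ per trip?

Demand slope: (119.5 − 130)/(39 − 32) = -1.5, so qd = 178 − 1.5p.
Supply slope: (136 − 138)/(42 − 43) = 2, so qs = 2p + 52.
Before the tax: set 178 − 1.5p = 2p + 52 → p* = $36, q* = 124.
With the tax collected from suppliers, supply shifts: qs = 2(p − 28) + 52.
Solving gives q = 100 with consumers paying $52 and suppliers receiving $24 (the $28 wedge).
Burden on consumers: $16; on suppliers: $12. (They sum to $28.)

Consumers bear $16 per trip; suppliers bear $12 per trip.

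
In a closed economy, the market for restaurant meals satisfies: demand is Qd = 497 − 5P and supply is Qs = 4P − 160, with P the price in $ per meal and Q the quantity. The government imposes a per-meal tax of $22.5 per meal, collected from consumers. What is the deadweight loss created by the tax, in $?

Without the tax, 497 − 5P = 4P − 160 gives 9P = 657, so P* = $73 and Q* = 132.
With the tax collected from consumers, demand (in seller-price terms) shifts: Qd = 497 − 5(P + 22.5).
New equilibrium: consumers pay $83, producers receive $60.5, Q = 82. (Wedge: Pb − Ps = 22.5.)
Quantity falls by |ΔQ| = |132 − 82| = 50.
DWL = ½ · t · |ΔQ| = ½ · 22.5 · 50 = $562.5.

Deadweight loss = $562.5.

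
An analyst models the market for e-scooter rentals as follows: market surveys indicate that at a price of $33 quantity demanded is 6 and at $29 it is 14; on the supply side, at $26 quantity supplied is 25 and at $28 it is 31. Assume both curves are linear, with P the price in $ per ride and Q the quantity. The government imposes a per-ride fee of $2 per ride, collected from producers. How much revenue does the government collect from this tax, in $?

Demand slope: (14 − 6)/(29 − 33) = -2, so Qd = 72 − 2P.
Supply slope: (31 − 25)/(28 − 26) = 3, so Qs = 3P − 53.
Without the tax, 72 − 2P = 3P − 53 gives 5P = 125, so P* = $25 and Q* = 22.
With the tax collected from producers, supply shifts: Qs = 3(P − 2) − 53.
Solving gives Q = 19.6 with buyers paying $26.2 and producers receiving $24.2 (the $2 wedge).
Revenue = t · Q = 2 · 19.6 = $39.2.

Tax revenue = $39.2.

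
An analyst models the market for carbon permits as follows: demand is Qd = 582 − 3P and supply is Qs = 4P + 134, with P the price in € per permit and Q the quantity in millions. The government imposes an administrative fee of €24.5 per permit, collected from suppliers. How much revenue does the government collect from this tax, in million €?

Without the tax, 582 − 3P = 4P + 134 gives 7P = 448, so P* = €64 and Q* = 390.
With the tax collected from suppliers, supply shifts: Qs = 4(P − 24.5) + 134.
New equilibrium: buyers pay €78, suppliers receive €53.5, Q = 348. (Wedge: Pb − Ps = 24.5.)
Revenue = t · Q = 24.5 · 348 = €8526.

Tax revenue = €8526 million.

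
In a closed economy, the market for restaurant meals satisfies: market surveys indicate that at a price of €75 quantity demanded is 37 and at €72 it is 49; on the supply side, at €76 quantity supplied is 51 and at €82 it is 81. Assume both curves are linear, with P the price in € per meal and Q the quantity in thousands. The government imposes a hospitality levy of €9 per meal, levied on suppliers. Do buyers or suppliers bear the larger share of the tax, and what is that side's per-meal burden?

Demand slope: (49 − 37)/(72 − 75) = -4, so Qd = 337 − 4P.
Supply slope: (81 − 51)/(82 − 76) = 5, so Qs = 5P − 329.
Before the tax: set 337 − 4P = 5P − 329 → P* = €74, Q* = 41.
With the tax collected from suppliers, supply shifts: Qs = 5(P − 9) − 329.
Solving gives Q = 21 with buyers paying €79 and suppliers receiving €70 (the €9 wedge).
Per-meal burden: buyers €5, suppliers €4.
Buyers take the larger share because demand is less price-elastic here (demand slope 4 vs supply slope 5).

Buyers bear the larger share: €5 per meal.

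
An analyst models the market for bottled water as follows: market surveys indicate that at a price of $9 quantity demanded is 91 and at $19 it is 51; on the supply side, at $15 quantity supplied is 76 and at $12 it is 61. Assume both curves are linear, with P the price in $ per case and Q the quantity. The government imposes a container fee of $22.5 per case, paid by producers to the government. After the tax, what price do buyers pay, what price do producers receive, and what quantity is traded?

Buyers pay $26.5; producers receive $4; quantity = 21.

Demand slope: (51 − 91)/(19 − 9) = -4, so Qd = 127 − 4P.
Supply slope: (61 − 76)/(12 − 15) = 5, so Qs = 5P + 1.
Before the tax: set 127 − 4P = 5P + 1 → P* = $14, Q* = 71.
With the tax collected from producers, supply shifts: Qs = 5(P − 22.5) + 1.
Solving gives Q = 21 with buyers paying $26.5 and producers receiving $4 (the $22.5 wedge).
The less price-elastic side of the market bears the larger share of a per-unit tax.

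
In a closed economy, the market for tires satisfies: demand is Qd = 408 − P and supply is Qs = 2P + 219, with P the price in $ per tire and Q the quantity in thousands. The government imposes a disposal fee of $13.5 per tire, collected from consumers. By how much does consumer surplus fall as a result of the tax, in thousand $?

Consumer surplus falls by $3064.5 thousand.

Before the tax: set 408 − P = 2P + 219 → P* = $63, Q* = 345.
With the tax collected from consumers, demand (in seller-price terms) shifts: Qd = 408 − (P + 13.5).
Solving gives Q = 336 with consumers paying $72 and suppliers receiving $58.5 (the $13.5 wedge).
ΔCS is the trapezoid between Q = 336 and Q = 345 of height $9: ½ · (345 + 336) · 9 = $3064.5.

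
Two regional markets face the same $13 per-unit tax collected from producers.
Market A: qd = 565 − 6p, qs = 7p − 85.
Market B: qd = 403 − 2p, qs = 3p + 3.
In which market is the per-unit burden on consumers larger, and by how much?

Market B, by $0.8.

Market A: pre-tax p* = $50, q* = 265; post-tax q = 223; per-unit burden on consumers = $7.
Market B: pre-tax p* = $80, q* = 243; post-tax q = 227.4; per-unit burden on consumers = $7.8.
Difference: $7 vs $7.8 → market B is larger by $0.8.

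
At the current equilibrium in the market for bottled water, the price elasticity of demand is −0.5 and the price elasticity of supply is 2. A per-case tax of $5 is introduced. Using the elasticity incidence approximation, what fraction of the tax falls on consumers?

Consumers' share ≈ 0.8.

Incidence ratio: consumers' share ≈ εs / (εs + |εd|) = 2 / (2 + 0.5) = 0.8.
Supply is the more elastic side, so consumers bear the larger share.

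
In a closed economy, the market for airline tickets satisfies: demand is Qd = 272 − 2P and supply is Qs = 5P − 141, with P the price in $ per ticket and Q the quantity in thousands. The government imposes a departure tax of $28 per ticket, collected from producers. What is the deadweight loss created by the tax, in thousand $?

Without the tax, 272 − 2P = 5P − 141 gives 7P = 413, so P* = $59 and Q* = 154.
With the tax collected from producers, supply shifts: Qs = 5(P − 28) − 141.
Solving gives Q = 114 with buyers paying $79 and producers receiving $51 (the $28 wedge).
Quantity falls by |ΔQ| = |154 − 114| = 40.
DWL = ½ · t · |ΔQ| = ½ · 28 · 40 = $560.

Deadweight loss = $560 thousand.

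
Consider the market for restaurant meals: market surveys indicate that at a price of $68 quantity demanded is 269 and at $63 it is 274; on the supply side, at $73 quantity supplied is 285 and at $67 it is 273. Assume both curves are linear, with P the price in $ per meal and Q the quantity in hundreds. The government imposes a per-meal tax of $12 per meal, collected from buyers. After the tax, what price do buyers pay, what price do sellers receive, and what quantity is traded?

Buyers pay $74; sellers receive $62; quantity = 263.

Demand slope: (274 − 269)/(63 − 68) = -1, so Qd = 337 − P.
Supply slope: (273 − 285)/(67 − 73) = 2, so Qs = 2P + 139.
Before the tax: set 337 − P = 2P + 139 → P* = $66, Q* = 271.
With the tax collected from buyers, demand (in seller-price terms) shifts: Qd = 337 − (P + 12).
Solving gives Q = 263 with buyers paying $74 and sellers receiving $62 (the $12 wedge).
The less price-elastic side of the market bears the larger share of a per-unit tax.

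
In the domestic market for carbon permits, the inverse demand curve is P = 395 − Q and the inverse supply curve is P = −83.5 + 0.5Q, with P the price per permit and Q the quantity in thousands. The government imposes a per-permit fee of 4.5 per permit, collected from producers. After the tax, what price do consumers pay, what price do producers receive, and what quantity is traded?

Consumers pay 79; producers receive 74.5; quantity = 316.

Inverting to Q(P) form: Qd = 395 − P; Qs = 2P + 167.
Before the tax: set 395 − P = 2P + 167 → P* = 76, Q* = 319.
With the tax collected from producers, supply shifts: Qs = 2(P − 4.5) + 167.
Solving gives Q = 316 with consumers paying 79 and producers receiving 74.5 (the 4.5 wedge).
The less price-elastic side of the market bears the larger share of a per-unit tax.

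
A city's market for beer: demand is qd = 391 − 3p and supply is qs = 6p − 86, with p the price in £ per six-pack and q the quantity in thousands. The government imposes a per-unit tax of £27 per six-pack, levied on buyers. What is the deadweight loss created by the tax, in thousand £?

Deadweight loss = £729 thousand.

Before the tax: set 391 − 3p = 6p − 86 → p* = £53, q* = 232.
With the tax collected from buyers, demand (in seller-price terms) shifts: qd = 391 − 3(p + 27).
New equilibrium: buyers pay £71, suppliers receive £44, q = 178. (Wedge: pb − ps = 27.)
Quantity falls by |ΔQ| = |232 − 178| = 54.
DWL = ½ · t · |ΔQ| = ½ · 27 · 54 = £729.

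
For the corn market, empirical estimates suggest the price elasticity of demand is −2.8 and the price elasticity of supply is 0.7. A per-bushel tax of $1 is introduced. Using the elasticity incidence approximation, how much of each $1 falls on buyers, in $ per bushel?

Incidence ratio: buyers' share ≈ εs / (εs + |εd|) = 0.7 / (0.7 + 2.8) = 0.2.
So buyers bear ≈ 0.2 × $1 = $0.2; producers bear $0.8.

Buyers bear ≈ $0.2 per bushel.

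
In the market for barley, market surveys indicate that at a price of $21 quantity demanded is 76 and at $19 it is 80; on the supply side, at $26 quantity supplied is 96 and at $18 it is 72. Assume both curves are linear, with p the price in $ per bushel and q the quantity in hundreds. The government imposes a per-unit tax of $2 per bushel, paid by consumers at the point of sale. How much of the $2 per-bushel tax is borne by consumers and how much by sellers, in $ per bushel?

Demand slope: (80 − 76)/(19 − 21) = -2, so qd = 118 − 2p.
Supply slope: (72 − 96)/(18 − 26) = 3, so qs = 3p + 18.
Before the tax: set 118 − 2p = 3p + 18 → p* = $20, q* = 78.
With the tax collected from consumers, demand (in seller-price terms) shifts: qd = 118 − 2(p + 2).
New equilibrium: consumers pay $21.2, sellers receive $19.2, q = 75.6. (Wedge: pb − ps = 2.)
Burden on consumers: $1.2; on sellers: $0.8. (They sum to $2.)

Consumers bear $1.2 per bushel; sellers bear $0.8 per bushel.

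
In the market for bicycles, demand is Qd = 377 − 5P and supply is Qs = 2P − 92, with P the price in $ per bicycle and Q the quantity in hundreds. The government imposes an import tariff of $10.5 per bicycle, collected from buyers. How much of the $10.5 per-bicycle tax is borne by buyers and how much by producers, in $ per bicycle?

Without the tax, 377 − 5P = 2P − 92 gives 7P = 469, so P* = $67 and Q* = 42.
With the tax collected from buyers, demand (in seller-price terms) shifts: Qd = 377 − 5(P + 10.5).
New equilibrium: buyers pay $70, producers receive $59.5, Q = 27. (Wedge: Pb − Ps = 10.5.)
Burden on buyers: $3; on producers: $7.5. (They sum to $10.5.)
The less price-elastic side of the market bears the larger share of a per-unit tax.

Buyers bear $3 per bicycle; producers bear $7.5 per bicycle.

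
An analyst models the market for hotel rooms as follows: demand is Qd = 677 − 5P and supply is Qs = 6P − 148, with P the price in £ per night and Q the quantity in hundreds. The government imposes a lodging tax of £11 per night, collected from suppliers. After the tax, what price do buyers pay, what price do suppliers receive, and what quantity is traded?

Buyers pay £81; suppliers receive £70; quantity = 272.

Without the tax, 677 − 5P = 6P − 148 gives 11P = 825, so P* = £75 and Q* = 302.
With the tax collected from suppliers, supply shifts: Qs = 6(P − 11) − 148.
New equilibrium: buyers pay £81, suppliers receive £70, Q = 272. (Wedge: Pb − Ps = 11.)
The less price-elastic side of the market bears the larger share of a per-unit tax.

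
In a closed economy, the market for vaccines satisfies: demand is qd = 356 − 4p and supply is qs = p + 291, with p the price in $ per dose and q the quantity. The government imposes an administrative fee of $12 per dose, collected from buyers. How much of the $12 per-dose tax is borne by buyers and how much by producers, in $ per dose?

Buyers bear $2.4 per dose; producers bear $9.6 per dose.

Without the tax, 356 − 4p = p + 291 gives 5p = 65, so p* = $13 and q* = 304.
With the tax collected from buyers, demand (in seller-price terms) shifts: qd = 356 − 4(p + 12).
New equilibrium: buyers pay $15.4, producers receive $3.4, q = 294.4. (Wedge: pb − ps = 12.)
Burden on buyers: $2.4; on producers: $9.6. (They sum to $12.)
The less price-elastic side of the market bears the larger share of a per-unit tax.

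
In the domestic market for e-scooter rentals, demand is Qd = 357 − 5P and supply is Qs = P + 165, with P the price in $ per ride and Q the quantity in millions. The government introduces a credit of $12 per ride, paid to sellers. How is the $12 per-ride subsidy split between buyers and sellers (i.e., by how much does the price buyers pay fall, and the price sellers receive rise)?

Buyers gain $2 per ride; sellers gain $10 per ride.

Before the subsidy: set 357 − 5P = P + 165 → P* = $32, Q* = 197.
With a per-unit subsidy paid to sellers, each receives P + 12 per unit sold, so supply becomes Qs = (P + 12) + 165.
New equilibrium: buyers pay $30, sellers receive $42, Q = 207. (Wedge: Pb − Ps = −12.)
Gain to buyers: $2; to sellers: $10. (They sum to $12.)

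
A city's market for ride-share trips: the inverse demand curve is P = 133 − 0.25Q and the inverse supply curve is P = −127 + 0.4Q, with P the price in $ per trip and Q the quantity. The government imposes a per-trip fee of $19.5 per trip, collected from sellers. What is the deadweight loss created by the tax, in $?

Rewrite in direct form: Qd = 532 − 4P and Qs = 2.5P + 317.5.
Without the tax, 532 − 4P = 2.5P + 317.5 gives 6.5P = 214.5, so P* = $33 and Q* = 400.
With the tax collected from sellers, supply shifts: Qs = 2.5(P − 19.5) + 317.5.
Solving gives Q = 370 with buyers paying $40.5 and sellers receiving $21 (the $19.5 wedge).
Quantity falls by |ΔQ| = |400 − 370| = 30.
DWL = ½ · t · |ΔQ| = ½ · 19.5 · 30 = $292.5.

Deadweight loss = $292.5.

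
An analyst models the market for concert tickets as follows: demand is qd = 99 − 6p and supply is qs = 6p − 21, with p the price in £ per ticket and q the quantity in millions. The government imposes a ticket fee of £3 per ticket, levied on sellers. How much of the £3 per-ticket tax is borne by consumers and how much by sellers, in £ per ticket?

Without the tax, 99 − 6p = 6p − 21 gives 12p = 120, so p* = £10 and q* = 39.
With the tax collected from sellers, supply shifts: qs = 6(p − 3) − 21.
New equilibrium: consumers pay £11.5, sellers receive £8.5, q = 30. (Wedge: pb − ps = 3.)
Burden on consumers: £1.5; on sellers: £1.5. (They sum to £3.)
The less price-elastic side of the market bears the larger share of a per-unit tax.

Consumers bear £1.5 per ticket; sellers bear £1.5 per ticket.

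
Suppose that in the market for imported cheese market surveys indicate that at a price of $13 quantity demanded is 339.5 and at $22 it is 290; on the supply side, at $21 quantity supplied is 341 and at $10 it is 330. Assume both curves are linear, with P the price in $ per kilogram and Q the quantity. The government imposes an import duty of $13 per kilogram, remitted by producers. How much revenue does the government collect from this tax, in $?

Demand slope: (290 − 339.5)/(22 − 13) = -5.5, so Qd = 411 − 5.5P.
Supply slope: (330 − 341)/(10 − 21) = 1, so Qs = P + 320.
Before the tax: set 411 − 5.5P = P + 320 → P* = $14, Q* = 334.
With the tax collected from producers, supply shifts: Qs = (P − 13) + 320.
New equilibrium: buyers pay $16, producers receive $3, Q = 323. (Wedge: Pb − Ps = 13.)
Revenue = t · Q = 13 · 323 = $4199.

Tax revenue = $4199.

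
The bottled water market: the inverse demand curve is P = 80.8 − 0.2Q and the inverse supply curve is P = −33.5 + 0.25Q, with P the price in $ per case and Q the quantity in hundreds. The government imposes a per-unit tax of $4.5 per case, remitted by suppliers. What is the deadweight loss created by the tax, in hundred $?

Deadweight loss = $22.5 hundred.

Rewrite in direct form: Qd = 404 − 5P and Qs = 4P + 134.
Before the tax: set 404 − 5P = 4P + 134 → P* = $30, Q* = 254.
With the tax collected from suppliers, supply shifts: Qs = 4(P − 4.5) + 134.
New equilibrium: buyers pay $32, suppliers receive $27.5, Q = 244. (Wedge: Pb − Ps = 4.5.)
Quantity falls by |ΔQ| = |254 − 244| = 10.
DWL = ½ · t · |ΔQ| = ½ · 4.5 · 10 = $22.5.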